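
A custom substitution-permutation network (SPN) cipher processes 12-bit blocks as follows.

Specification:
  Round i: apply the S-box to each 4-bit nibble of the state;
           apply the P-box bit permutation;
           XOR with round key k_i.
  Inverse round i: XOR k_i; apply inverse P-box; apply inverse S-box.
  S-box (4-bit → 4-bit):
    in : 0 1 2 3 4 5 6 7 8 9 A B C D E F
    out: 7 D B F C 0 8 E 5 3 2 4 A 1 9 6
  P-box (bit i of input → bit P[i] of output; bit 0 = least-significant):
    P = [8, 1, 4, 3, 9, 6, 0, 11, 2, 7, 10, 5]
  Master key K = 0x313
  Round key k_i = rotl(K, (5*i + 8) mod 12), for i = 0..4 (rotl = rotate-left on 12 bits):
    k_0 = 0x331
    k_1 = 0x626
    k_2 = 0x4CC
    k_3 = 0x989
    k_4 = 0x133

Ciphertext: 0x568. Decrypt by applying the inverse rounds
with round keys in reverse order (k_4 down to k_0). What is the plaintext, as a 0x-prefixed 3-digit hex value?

s_0 = ciphertext = 0x568
s_1 = InvRound(s_0, k_4) = 0xBF7
s_2 = InvRound(s_1, k_3) = 0xE97
s_3 = InvRound(s_2, k_2) = 0x537
s_4 = InvRound(s_3, k_1) = 0x588
s_5 = InvRound(s_4, k_0) = 0x784

0x784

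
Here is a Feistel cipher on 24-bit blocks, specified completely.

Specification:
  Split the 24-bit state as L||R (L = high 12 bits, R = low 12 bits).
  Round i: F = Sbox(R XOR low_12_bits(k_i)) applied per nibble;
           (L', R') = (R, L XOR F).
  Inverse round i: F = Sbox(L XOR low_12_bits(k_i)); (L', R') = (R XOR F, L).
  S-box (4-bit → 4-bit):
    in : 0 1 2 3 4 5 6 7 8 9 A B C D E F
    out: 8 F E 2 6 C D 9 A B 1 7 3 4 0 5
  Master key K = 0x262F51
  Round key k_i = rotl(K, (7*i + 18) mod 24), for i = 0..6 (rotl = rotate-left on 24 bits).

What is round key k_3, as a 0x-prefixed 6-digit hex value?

0xA89317

K = 0x262F51
k_0 = rotl(K, (7*0+18) mod 24) = rotl(K, 18) = 0x4498BD
k_1 = rotl(K, (7*1+18) mod 24) = rotl(K, 1) = 0x4C5EA2
k_2 = rotl(K, (7*2+18) mod 24) = rotl(K, 8) = 0x2F5126
k_3 = rotl(K, (7*3+18) mod 24) = rotl(K, 15) = 0xA89317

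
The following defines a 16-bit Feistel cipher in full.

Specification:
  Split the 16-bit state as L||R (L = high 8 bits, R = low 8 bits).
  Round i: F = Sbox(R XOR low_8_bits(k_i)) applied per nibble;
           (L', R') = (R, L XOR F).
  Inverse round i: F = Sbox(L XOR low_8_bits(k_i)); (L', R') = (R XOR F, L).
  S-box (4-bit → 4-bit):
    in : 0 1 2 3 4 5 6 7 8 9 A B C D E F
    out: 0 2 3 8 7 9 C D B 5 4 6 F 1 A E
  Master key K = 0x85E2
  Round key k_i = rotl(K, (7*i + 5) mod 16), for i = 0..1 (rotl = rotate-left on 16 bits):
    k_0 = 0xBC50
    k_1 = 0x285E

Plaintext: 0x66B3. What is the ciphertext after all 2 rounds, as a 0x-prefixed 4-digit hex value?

s_0 = plaintext = 0x66B3
s_1 = Round(s_0, k_0) = 0xB3CE
s_2 = Round(s_1, k_1) = 0xCEE3

0xCEE3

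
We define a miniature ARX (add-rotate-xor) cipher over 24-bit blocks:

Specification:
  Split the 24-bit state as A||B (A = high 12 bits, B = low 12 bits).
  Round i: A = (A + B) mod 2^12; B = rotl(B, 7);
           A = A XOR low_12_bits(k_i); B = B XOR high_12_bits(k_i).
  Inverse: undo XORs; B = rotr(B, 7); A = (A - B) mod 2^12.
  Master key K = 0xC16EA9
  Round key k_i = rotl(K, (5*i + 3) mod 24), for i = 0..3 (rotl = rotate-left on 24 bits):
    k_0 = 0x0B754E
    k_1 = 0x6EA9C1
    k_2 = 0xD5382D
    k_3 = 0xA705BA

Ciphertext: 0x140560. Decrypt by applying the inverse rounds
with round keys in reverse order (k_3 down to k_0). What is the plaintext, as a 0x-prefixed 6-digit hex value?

0x5E6534

s_0 = ciphertext = 0x140560
s_1 = InvRound(s_0, k_3) = 0x2DC21E
s_2 = InvRound(s_1, k_2) = 0x1339BE
s_3 = InvRound(s_2, k_1) = 0xE54A9E
s_4 = InvRound(s_3, k_0) = 0x5E6534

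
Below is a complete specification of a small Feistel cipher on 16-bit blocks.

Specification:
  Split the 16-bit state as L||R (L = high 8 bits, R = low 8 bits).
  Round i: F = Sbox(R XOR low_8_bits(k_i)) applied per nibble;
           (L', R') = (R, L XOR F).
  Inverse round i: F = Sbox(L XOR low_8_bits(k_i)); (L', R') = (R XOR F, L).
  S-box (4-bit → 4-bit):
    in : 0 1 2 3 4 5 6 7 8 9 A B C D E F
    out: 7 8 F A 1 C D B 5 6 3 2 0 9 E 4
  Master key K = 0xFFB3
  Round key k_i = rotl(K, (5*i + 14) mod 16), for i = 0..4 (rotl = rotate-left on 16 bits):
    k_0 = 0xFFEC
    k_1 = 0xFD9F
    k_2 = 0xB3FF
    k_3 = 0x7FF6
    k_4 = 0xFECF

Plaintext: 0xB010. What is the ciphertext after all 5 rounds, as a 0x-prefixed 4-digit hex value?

s_0 = plaintext = 0xB010
s_1 = Round(s_0, k_0) = 0x10F0
s_2 = Round(s_1, k_1) = 0xF0C4
s_3 = Round(s_2, k_2) = 0xC452
s_4 = Round(s_3, k_3) = 0x52F5
s_5 = Round(s_4, k_4) = 0xF5F1

0xF5F1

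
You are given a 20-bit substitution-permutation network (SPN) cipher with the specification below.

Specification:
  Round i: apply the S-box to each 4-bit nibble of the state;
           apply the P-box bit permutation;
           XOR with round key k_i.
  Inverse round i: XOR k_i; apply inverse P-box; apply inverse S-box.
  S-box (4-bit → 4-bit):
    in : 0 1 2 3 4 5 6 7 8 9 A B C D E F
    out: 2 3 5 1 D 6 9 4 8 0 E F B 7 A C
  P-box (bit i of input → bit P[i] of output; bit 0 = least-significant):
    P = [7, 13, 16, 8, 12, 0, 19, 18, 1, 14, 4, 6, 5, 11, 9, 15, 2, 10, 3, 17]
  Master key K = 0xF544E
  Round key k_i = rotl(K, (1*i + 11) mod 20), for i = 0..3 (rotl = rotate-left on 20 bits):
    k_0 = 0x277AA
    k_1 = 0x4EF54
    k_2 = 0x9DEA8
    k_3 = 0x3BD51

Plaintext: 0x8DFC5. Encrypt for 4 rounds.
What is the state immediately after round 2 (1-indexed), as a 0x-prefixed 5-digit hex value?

s_0 = plaintext = 0x8DFC5
s_1 = Round(s_0, k_0) = 0x54DDB
s_2 = Round(s_1, k_1) = 0xD18EF
s_3 = Round(s_2, k_2) = 0xCD3C5
s_4 = Round(s_3, k_3) = 0x48376

0xD18EF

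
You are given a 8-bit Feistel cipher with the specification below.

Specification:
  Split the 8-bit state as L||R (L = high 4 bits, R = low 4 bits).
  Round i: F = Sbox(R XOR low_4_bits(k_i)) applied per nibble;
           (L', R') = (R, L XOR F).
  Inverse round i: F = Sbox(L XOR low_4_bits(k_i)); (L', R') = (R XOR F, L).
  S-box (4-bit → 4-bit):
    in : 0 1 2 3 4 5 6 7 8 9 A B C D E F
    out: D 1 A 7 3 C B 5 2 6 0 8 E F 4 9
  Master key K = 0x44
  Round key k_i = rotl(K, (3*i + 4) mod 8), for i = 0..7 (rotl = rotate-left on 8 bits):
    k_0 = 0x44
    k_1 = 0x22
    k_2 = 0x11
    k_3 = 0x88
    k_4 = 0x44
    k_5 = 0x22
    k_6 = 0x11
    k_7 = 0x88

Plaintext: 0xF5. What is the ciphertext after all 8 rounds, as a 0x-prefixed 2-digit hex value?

s_0 = plaintext = 0xF5
s_1 = Round(s_0, k_0) = 0x5E
s_2 = Round(s_1, k_1) = 0xEB
s_3 = Round(s_2, k_2) = 0xBE
s_4 = Round(s_3, k_3) = 0xE0
s_5 = Round(s_4, k_4) = 0x0D
s_6 = Round(s_5, k_5) = 0xD9
s_7 = Round(s_6, k_6) = 0x9F
s_8 = Round(s_7, k_7) = 0xFC

0xFC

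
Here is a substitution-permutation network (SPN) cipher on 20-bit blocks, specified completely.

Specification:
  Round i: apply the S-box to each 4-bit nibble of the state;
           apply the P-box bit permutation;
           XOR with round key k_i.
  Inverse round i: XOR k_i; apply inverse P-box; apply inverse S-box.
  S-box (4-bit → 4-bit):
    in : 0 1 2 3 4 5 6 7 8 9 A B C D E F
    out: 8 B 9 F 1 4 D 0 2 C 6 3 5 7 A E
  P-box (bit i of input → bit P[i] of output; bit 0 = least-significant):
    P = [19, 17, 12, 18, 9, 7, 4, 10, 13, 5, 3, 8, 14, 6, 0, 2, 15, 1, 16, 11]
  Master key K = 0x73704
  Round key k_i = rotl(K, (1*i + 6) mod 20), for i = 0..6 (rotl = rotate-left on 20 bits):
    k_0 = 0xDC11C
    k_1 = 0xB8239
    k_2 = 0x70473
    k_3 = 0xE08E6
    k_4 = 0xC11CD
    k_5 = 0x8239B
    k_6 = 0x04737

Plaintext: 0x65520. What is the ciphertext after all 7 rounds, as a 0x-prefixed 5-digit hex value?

0x32AF4

s_0 = plaintext = 0x65520
s_1 = Round(s_0, k_0) = 0x84F15
s_2 = Round(s_1, k_1) = 0xBD593
s_3 = Round(s_2, k_2) = 0x9D028
s_4 = Round(s_3, k_3) = 0xD47A7
s_5 = Round(s_4, k_4) = 0xDD15F
s_6 = Round(s_5, k_5) = 0xFD2E8
s_7 = Round(s_6, k_6) = 0x32AF4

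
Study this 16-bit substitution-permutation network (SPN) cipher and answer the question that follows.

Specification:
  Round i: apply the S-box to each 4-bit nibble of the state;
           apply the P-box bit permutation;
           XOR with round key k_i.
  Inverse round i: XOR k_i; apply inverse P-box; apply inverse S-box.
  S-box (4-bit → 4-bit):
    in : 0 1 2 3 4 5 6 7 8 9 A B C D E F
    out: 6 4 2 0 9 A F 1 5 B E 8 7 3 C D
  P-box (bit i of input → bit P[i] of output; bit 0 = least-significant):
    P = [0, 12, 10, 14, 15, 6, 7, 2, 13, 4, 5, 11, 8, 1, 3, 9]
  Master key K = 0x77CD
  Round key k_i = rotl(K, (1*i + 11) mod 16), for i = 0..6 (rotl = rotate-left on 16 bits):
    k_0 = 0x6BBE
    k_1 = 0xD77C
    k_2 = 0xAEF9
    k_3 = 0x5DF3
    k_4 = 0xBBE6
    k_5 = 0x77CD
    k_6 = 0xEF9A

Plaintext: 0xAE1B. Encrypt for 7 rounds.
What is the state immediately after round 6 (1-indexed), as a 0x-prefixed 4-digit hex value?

s_0 = plaintext = 0xAE1B
s_1 = Round(s_0, k_0) = 0x2114
s_2 = Round(s_1, k_1) = 0x97DF
s_3 = Round(s_2, k_2) = 0x49BA
s_4 = Round(s_3, k_3) = 0x22E7
s_5 = Round(s_4, k_4) = 0xBB71
s_6 = Round(s_5, k_5) = 0xF9CD
s_7 = Round(s_6, k_6) = 0x5443

0xF9CD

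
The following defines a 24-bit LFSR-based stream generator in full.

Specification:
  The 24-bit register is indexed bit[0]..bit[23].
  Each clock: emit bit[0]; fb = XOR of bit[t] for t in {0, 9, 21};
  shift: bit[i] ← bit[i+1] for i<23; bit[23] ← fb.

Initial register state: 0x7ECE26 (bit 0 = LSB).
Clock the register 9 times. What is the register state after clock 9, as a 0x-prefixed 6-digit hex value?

reg_0 = 0x7ECE26
clock 1: out=0, reg = 0x3F6713
clock 2: out=1, reg = 0x9FB389
clock 3: out=1, reg = 0x4FD9C4
clock 4: out=0, reg = 0x27ECE2
clock 5: out=0, reg = 0x93F671
clock 6: out=1, reg = 0x49FB38
clock 7: out=0, reg = 0xA4FD9C
clock 8: out=0, reg = 0xD27ECE
clock 9: out=0, reg = 0xE93F67

0xE93F67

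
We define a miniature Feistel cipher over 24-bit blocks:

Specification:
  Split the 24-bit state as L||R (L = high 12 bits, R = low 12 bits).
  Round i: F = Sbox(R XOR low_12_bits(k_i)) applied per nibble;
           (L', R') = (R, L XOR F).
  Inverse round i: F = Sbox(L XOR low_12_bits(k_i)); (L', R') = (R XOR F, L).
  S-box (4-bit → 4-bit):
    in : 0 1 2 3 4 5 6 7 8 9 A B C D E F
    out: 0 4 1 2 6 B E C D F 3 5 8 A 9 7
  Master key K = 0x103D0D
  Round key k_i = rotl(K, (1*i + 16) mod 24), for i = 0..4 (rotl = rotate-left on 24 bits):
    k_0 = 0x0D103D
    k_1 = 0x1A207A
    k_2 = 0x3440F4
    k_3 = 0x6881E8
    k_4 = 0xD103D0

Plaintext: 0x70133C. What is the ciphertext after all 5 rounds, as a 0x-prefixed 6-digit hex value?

s_0 = plaintext = 0x70133C
s_1 = Round(s_0, k_0) = 0x33C505
s_2 = Round(s_1, k_1) = 0x5058FB
s_3 = Round(s_2, k_2) = 0x8FB802
s_4 = Round(s_3, k_3) = 0x802768
s_5 = Round(s_4, k_4) = 0x768E5F

0x768E5F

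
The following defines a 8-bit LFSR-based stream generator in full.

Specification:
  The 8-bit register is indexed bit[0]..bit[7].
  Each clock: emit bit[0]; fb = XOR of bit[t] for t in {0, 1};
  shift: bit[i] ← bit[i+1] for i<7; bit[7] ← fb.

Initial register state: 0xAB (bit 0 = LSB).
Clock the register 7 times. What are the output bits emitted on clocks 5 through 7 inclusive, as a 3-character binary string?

reg_0 = 0xAB
clock 1: out=1, reg = 0x55
clock 2: out=1, reg = 0xAA
clock 3: out=0, reg = 0xD5
clock 4: out=1, reg = 0xEA
clock 5: out=0, reg = 0xF5
clock 6: out=1, reg = 0xFA
clock 7: out=0, reg = 0xFD

010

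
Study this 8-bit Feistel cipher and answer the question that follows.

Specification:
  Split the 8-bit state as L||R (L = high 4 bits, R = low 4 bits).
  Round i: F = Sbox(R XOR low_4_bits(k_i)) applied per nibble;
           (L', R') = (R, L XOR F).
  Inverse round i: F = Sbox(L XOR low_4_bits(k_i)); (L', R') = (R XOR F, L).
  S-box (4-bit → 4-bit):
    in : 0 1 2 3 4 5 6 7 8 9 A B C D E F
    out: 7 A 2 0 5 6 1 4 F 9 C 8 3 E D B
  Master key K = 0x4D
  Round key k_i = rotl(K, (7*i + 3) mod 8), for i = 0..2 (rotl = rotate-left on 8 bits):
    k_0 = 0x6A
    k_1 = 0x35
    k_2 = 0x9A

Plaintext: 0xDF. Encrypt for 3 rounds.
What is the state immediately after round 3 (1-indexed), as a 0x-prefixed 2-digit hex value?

s_0 = plaintext = 0xDF
s_1 = Round(s_0, k_0) = 0xFB
s_2 = Round(s_1, k_1) = 0xB2
s_3 = Round(s_2, k_2) = 0x24

0x24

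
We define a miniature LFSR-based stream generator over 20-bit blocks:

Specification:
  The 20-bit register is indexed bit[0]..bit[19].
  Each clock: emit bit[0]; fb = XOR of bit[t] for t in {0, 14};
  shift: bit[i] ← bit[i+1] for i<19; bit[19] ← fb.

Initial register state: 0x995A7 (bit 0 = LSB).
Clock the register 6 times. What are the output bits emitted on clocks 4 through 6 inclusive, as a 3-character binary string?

001

reg_0 = 0x995A7
clock 1: out=1, reg = 0xCCAD3
clock 2: out=1, reg = 0x66569
clock 3: out=1, reg = 0x332B4
clock 4: out=0, reg = 0x1995A
clock 5: out=0, reg = 0x0CCAD
clock 6: out=1, reg = 0x06656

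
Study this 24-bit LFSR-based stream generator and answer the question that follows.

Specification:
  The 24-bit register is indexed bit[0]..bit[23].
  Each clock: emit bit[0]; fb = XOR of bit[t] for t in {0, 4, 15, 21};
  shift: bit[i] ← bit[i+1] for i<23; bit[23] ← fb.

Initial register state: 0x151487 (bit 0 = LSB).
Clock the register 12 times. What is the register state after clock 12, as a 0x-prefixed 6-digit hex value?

0x38D151

reg_0 = 0x151487
clock 1: out=1, reg = 0x8A8A43
clock 2: out=1, reg = 0x454521
clock 3: out=1, reg = 0xA2A290
clock 4: out=0, reg = 0xD15148
clock 5: out=0, reg = 0x68A8A4
clock 6: out=0, reg = 0x345452
clock 7: out=0, reg = 0x1A2A29
clock 8: out=1, reg = 0x8D1514
clock 9: out=0, reg = 0xC68A8A
clock 10: out=0, reg = 0xE34545
clock 11: out=1, reg = 0x71A2A2
clock 12: out=0, reg = 0x38D151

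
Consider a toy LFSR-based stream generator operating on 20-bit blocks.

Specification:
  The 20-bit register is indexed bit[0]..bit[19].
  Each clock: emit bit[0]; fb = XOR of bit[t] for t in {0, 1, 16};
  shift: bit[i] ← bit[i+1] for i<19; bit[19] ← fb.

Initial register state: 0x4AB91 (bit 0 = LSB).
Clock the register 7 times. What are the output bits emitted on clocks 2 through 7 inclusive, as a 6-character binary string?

000100

reg_0 = 0x4AB91
clock 1: out=1, reg = 0xA55C8
clock 2: out=0, reg = 0x52AE4
clock 3: out=0, reg = 0xA9572
clock 4: out=0, reg = 0xD4AB9
clock 5: out=1, reg = 0x6A55C
clock 6: out=0, reg = 0x352AE
clock 7: out=0, reg = 0x1A957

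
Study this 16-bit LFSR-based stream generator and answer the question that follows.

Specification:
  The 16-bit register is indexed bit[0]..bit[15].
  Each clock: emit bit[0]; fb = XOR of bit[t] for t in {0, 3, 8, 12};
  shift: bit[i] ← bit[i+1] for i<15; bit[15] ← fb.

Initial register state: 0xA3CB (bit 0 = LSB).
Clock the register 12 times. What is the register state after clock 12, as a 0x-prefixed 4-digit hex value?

reg_0 = 0xA3CB
clock 1: out=1, reg = 0xD1E5
clock 2: out=1, reg = 0xE8F2
clock 3: out=0, reg = 0x7479
clock 4: out=1, reg = 0xBA3C
clock 5: out=0, reg = 0x5D1E
clock 6: out=0, reg = 0xAE8F
clock 7: out=1, reg = 0x5747
clock 8: out=1, reg = 0xABA3
clock 9: out=1, reg = 0x55D1
clock 10: out=1, reg = 0xAAE8
clock 11: out=0, reg = 0xD574
clock 12: out=0, reg = 0x6ABA

0x6ABA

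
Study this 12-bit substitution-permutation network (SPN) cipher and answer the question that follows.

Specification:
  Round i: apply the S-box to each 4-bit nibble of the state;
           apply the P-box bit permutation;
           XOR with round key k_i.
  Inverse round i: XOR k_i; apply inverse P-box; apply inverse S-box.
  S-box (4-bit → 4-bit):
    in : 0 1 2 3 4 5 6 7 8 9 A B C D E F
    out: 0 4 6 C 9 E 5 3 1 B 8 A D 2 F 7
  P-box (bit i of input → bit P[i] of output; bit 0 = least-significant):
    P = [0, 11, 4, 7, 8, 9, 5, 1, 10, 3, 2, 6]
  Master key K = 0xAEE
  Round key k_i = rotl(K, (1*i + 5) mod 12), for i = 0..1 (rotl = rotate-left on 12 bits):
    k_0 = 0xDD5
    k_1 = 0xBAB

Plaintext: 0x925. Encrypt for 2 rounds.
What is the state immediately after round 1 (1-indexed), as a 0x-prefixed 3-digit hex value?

0x32D

s_0 = plaintext = 0x925
s_1 = Round(s_0, k_0) = 0x32D
s_2 = Round(s_1, k_1) = 0x1CF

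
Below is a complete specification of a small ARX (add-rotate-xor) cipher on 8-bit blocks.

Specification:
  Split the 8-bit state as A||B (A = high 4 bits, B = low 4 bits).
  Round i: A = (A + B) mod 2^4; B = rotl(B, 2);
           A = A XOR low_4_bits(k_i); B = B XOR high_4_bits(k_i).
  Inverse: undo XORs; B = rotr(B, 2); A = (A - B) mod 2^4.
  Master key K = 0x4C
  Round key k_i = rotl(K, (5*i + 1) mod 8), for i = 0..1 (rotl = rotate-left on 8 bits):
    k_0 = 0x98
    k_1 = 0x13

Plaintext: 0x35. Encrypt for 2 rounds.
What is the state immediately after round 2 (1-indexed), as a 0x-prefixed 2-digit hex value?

0xF2

s_0 = plaintext = 0x35
s_1 = Round(s_0, k_0) = 0x0C
s_2 = Round(s_1, k_1) = 0xF2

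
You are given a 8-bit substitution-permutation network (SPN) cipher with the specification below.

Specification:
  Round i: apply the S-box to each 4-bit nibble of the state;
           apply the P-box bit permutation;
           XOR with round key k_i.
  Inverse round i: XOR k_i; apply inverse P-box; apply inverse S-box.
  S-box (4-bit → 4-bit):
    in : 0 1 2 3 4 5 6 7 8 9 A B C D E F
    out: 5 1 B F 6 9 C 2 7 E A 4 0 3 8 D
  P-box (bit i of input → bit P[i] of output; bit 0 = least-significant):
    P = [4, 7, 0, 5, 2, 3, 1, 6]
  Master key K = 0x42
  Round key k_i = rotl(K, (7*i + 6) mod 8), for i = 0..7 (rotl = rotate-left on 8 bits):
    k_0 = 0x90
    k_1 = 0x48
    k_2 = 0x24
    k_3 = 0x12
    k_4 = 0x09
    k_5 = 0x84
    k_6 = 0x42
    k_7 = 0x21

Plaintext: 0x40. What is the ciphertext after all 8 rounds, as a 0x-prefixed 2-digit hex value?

0x0B

s_0 = plaintext = 0x40
s_1 = Round(s_0, k_0) = 0x8B
s_2 = Round(s_1, k_1) = 0x47
s_3 = Round(s_2, k_2) = 0xAE
s_4 = Round(s_3, k_3) = 0x7A
s_5 = Round(s_4, k_4) = 0xA1
s_6 = Round(s_5, k_5) = 0xDC
s_7 = Round(s_6, k_6) = 0x4E
s_8 = Round(s_7, k_7) = 0x0B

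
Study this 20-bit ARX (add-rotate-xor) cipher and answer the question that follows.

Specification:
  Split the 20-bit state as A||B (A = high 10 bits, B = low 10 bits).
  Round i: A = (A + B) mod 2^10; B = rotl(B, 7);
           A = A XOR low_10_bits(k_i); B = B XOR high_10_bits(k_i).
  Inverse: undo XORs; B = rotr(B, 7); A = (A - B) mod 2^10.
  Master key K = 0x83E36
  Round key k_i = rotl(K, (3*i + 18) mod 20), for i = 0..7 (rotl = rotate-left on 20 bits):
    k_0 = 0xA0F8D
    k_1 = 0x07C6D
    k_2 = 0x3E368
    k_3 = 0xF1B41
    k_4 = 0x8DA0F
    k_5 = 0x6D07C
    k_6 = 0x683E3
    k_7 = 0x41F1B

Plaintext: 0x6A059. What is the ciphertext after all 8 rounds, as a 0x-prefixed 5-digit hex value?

0x25296

s_0 = plaintext = 0x6A059
s_1 = Round(s_0, k_0) = 0x63208
s_2 = Round(s_1, k_1) = 0xFE45E
s_3 = Round(s_2, k_2) = 0xCFFF3
s_4 = Round(s_3, k_3) = 0x1CE38
s_5 = Round(s_4, k_4) = 0x29271
s_6 = Round(s_5, k_5) = 0xDA57A
s_7 = Round(s_6, k_6) = 0xC008F
s_8 = Round(s_7, k_7) = 0x25296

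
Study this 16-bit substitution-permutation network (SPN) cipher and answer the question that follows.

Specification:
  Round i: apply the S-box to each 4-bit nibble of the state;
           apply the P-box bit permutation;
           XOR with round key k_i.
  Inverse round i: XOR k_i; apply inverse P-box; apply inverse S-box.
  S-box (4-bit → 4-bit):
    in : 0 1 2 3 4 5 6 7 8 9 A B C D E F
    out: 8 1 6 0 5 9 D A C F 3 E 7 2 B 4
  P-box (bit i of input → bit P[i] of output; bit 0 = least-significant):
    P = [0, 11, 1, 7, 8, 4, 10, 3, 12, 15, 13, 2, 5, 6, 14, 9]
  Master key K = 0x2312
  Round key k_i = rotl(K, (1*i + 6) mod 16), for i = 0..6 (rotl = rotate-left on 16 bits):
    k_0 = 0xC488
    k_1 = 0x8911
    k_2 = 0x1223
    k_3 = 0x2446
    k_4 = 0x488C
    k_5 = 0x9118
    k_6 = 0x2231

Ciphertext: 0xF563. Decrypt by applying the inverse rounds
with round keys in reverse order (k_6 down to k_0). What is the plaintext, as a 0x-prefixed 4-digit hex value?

0xD7B3

s_0 = ciphertext = 0xF563
s_1 = InvRound(s_0, k_6) = 0xBACF
s_2 = InvRound(s_1, k_5) = 0x78A9
s_3 = InvRound(s_2, k_4) = 0x1631
s_4 = InvRound(s_3, k_3) = 0xE6D4
s_5 = InvRound(s_4, k_2) = 0xC926
s_6 = InvRound(s_5, k_1) = 0x40D4
s_7 = InvRound(s_6, k_0) = 0xD7B3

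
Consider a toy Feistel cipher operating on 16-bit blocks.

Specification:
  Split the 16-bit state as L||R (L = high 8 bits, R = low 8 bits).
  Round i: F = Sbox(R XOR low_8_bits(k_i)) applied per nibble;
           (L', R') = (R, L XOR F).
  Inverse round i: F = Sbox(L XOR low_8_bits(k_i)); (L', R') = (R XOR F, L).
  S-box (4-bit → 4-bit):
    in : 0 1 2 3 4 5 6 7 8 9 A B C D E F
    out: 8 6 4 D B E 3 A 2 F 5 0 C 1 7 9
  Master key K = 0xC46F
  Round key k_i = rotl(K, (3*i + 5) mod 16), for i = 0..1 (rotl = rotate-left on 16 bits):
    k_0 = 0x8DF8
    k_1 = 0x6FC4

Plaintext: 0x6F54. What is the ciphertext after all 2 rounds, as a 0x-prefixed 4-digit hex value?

s_0 = plaintext = 0x6F54
s_1 = Round(s_0, k_0) = 0x5433
s_2 = Round(s_1, k_1) = 0x33CE

0x33CE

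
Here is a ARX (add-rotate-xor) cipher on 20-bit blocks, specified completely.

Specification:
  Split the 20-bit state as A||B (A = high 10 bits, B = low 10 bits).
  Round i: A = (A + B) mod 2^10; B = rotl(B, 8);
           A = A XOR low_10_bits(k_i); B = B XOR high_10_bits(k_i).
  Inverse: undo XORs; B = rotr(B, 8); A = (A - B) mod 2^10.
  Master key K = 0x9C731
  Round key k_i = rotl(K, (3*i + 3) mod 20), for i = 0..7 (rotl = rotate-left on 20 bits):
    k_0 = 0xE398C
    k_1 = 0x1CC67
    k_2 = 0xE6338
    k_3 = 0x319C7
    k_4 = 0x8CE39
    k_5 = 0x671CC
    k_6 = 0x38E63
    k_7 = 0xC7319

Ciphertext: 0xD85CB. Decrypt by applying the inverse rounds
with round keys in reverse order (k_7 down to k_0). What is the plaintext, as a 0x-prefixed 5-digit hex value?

0xD3E9E

s_0 = ciphertext = 0xD85CB
s_1 = InvRound(s_0, k_7) = 0x46B5E
s_2 = InvRound(s_1, k_6) = 0x20AF7
s_3 = InvRound(s_2, k_5) = 0xE7DAF
s_4 = InvRound(s_3, k_4) = 0xCCE73
s_5 = InvRound(s_4, k_3) = 0x07AD6
s_6 = InvRound(s_5, k_2) = 0x7B539
s_7 = InvRound(s_6, k_1) = 0x18529
s_8 = InvRound(s_7, k_0) = 0xD3E9E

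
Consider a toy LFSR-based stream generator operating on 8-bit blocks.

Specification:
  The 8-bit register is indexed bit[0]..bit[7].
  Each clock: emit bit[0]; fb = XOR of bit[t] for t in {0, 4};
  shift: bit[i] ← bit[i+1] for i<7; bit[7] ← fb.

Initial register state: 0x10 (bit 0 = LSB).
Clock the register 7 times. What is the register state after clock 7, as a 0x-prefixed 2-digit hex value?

0x02

reg_0 = 0x10
clock 1: out=0, reg = 0x88
clock 2: out=0, reg = 0x44
clock 3: out=0, reg = 0x22
clock 4: out=0, reg = 0x11
clock 5: out=1, reg = 0x08
clock 6: out=0, reg = 0x04
clock 7: out=0, reg = 0x02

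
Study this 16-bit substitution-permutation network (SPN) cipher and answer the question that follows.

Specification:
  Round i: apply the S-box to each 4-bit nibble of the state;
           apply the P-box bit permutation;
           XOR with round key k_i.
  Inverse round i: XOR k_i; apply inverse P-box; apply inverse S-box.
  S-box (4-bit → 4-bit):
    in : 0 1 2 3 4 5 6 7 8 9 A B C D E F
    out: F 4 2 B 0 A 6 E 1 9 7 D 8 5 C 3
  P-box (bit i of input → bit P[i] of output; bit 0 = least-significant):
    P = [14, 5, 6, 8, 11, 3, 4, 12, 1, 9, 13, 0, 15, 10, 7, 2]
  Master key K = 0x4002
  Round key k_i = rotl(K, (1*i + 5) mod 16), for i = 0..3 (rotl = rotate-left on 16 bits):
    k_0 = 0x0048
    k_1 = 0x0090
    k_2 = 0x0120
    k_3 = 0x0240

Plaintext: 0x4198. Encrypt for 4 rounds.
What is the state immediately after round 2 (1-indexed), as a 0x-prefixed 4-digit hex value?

0x4416

s_0 = plaintext = 0x4198
s_1 = Round(s_0, k_0) = 0x7848
s_2 = Round(s_1, k_1) = 0x4416
s_3 = Round(s_2, k_2) = 0x0150
s_4 = Round(s_3, k_3) = 0xF7AC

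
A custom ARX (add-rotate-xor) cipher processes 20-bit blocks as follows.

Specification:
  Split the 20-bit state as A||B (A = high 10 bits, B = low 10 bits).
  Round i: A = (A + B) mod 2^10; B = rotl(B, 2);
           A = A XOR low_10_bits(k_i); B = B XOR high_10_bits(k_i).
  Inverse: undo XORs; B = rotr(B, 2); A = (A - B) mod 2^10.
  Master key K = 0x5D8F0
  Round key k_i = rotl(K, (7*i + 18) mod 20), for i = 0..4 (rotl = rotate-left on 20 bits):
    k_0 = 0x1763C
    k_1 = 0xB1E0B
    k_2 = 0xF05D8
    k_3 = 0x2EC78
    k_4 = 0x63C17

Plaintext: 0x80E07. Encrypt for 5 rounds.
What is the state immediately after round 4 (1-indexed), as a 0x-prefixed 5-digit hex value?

s_0 = plaintext = 0x80E07
s_1 = Round(s_0, k_0) = 0x8D843
s_2 = Round(s_1, k_1) = 0x1CBCB
s_3 = Round(s_2, k_2) = 0x794EE
s_4 = Round(s_3, k_3) = 0xAAF03
s_5 = Round(s_4, k_4) = 0x6E580

0xAAF03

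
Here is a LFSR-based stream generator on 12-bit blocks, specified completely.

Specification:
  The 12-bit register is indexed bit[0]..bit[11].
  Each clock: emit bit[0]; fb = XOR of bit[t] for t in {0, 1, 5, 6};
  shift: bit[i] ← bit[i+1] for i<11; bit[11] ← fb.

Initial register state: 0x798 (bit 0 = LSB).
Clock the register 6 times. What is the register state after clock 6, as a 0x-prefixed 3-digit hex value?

reg_0 = 0x798
clock 1: out=0, reg = 0x3CC
clock 2: out=0, reg = 0x9E6
clock 3: out=0, reg = 0xCF3
clock 4: out=1, reg = 0x679
clock 5: out=1, reg = 0xB3C
clock 6: out=0, reg = 0xD9E

0xD9E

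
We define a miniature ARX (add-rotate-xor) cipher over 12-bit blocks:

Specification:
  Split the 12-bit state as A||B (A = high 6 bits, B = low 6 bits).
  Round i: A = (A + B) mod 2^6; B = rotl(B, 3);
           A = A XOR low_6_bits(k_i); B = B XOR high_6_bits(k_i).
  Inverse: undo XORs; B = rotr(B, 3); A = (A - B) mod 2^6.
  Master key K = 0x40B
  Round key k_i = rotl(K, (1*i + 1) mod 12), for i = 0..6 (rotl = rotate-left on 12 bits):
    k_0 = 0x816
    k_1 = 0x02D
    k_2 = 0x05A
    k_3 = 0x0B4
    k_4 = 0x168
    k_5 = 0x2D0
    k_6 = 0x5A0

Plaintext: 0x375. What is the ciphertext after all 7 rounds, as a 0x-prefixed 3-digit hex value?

s_0 = plaintext = 0x375
s_1 = Round(s_0, k_0) = 0x50E
s_2 = Round(s_1, k_1) = 0x3F1
s_3 = Round(s_2, k_2) = 0x68F
s_4 = Round(s_3, k_3) = 0x77B
s_5 = Round(s_4, k_4) = 0xC1A
s_6 = Round(s_5, k_5) = 0x698
s_7 = Round(s_6, k_6) = 0x495

0x495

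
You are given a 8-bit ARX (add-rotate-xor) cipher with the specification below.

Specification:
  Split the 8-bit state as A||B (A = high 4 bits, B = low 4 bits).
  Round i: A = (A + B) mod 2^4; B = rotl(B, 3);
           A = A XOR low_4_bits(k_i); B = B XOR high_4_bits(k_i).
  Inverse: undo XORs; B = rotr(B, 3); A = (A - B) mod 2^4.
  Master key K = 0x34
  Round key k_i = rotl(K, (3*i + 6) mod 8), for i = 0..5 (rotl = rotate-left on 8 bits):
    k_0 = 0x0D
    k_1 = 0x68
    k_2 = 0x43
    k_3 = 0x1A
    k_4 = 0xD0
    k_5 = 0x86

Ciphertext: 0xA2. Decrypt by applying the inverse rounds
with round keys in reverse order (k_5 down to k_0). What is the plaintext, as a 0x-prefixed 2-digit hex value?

s_0 = ciphertext = 0xA2
s_1 = InvRound(s_0, k_5) = 0x75
s_2 = InvRound(s_1, k_4) = 0x61
s_3 = InvRound(s_2, k_3) = 0xC0
s_4 = InvRound(s_3, k_2) = 0x78
s_5 = InvRound(s_4, k_1) = 0x2D
s_6 = InvRound(s_5, k_0) = 0x4B

0x4B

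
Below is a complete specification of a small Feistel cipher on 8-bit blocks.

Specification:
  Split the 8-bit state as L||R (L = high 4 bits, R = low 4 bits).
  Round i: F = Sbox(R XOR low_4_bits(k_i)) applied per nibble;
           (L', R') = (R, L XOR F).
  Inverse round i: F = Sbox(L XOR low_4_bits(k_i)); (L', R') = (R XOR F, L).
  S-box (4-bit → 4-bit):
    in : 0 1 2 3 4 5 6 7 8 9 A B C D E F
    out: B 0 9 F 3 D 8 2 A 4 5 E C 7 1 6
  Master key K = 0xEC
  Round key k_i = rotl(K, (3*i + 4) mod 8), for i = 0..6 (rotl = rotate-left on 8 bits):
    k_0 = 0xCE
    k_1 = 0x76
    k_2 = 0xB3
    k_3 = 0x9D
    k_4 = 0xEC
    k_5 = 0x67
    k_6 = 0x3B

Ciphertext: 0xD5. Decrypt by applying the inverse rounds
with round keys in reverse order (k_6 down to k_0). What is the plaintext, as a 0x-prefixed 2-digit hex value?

s_0 = ciphertext = 0xD5
s_1 = InvRound(s_0, k_6) = 0xDD
s_2 = InvRound(s_1, k_5) = 0x8D
s_3 = InvRound(s_2, k_4) = 0xE8
s_4 = InvRound(s_3, k_3) = 0x7E
s_5 = InvRound(s_4, k_2) = 0xD7
s_6 = InvRound(s_5, k_1) = 0x9D
s_7 = InvRound(s_6, k_0) = 0xF9

0xF9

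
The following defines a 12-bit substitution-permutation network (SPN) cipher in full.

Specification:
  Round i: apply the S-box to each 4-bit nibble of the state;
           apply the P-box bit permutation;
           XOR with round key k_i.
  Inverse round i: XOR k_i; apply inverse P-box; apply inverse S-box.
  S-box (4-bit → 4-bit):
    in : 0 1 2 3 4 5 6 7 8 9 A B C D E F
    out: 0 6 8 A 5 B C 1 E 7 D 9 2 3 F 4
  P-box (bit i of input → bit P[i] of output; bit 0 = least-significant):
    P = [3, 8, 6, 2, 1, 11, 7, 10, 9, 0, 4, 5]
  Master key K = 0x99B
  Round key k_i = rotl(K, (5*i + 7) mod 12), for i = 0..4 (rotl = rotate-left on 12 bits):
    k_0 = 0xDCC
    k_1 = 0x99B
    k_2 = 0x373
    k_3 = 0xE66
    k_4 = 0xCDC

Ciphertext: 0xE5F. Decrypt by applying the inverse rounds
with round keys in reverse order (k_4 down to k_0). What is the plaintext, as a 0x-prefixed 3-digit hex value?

s_0 = ciphertext = 0xE5F
s_1 = InvRound(s_0, k_4) = 0xD40
s_2 = InvRound(s_1, k_3) = 0xB73
s_3 = InvRound(s_2, k_2) = 0x0C0
s_4 = InvRound(s_3, k_1) = 0x1D9
s_5 = InvRound(s_4, k_0) = 0x132

0x132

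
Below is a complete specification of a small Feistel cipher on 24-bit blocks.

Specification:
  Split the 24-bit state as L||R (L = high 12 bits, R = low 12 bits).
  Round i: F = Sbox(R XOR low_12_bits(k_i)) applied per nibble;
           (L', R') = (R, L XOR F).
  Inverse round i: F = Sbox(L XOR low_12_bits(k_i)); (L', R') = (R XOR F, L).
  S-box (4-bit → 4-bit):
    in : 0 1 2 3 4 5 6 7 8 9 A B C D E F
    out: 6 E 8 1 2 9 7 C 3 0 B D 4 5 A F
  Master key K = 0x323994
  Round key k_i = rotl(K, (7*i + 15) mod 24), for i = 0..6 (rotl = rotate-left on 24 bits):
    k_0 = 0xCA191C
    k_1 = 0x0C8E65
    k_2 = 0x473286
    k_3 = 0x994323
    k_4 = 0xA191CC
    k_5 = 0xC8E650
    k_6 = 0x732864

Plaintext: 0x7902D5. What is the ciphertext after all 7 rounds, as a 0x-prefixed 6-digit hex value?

0x37403C

s_0 = plaintext = 0x7902D5
s_1 = Round(s_0, k_0) = 0x2D5AD0
s_2 = Round(s_1, k_1) = 0xAD000C
s_3 = Round(s_2, k_2) = 0x00C2EB
s_4 = Round(s_3, k_3) = 0x2EBE4F
s_5 = Round(s_4, k_4) = 0xE4FDDA
s_6 = Round(s_5, k_5) = 0xDDA374
s_7 = Round(s_6, k_6) = 0x37403C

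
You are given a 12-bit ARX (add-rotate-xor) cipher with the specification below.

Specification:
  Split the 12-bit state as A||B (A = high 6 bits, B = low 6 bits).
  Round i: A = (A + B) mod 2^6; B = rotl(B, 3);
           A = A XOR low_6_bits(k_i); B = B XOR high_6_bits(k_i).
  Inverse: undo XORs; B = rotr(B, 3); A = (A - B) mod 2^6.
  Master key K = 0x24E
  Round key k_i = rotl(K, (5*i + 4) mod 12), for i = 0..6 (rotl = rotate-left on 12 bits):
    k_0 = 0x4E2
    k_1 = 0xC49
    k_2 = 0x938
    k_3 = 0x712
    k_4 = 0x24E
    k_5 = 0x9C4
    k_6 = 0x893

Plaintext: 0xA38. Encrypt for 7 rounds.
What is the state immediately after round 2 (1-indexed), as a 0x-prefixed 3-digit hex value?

0x7D3

s_0 = plaintext = 0xA38
s_1 = Round(s_0, k_0) = 0x094
s_2 = Round(s_1, k_1) = 0x7D3
s_3 = Round(s_2, k_2) = 0x2BE
s_4 = Round(s_3, k_3) = 0x6AB
s_5 = Round(s_4, k_4) = 0x2D4
s_6 = Round(s_5, k_5) = 0x6C5
s_7 = Round(s_6, k_6) = 0xCCA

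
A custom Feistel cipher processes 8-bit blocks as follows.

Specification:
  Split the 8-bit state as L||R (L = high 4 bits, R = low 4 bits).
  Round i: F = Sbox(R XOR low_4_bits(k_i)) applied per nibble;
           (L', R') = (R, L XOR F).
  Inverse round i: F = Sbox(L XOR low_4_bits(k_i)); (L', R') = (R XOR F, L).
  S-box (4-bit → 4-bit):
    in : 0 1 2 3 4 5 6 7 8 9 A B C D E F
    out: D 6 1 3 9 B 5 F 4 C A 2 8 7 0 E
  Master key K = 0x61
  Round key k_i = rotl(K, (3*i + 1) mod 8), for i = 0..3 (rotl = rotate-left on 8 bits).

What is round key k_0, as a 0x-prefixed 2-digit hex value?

K = 0x61
k_0 = rotl(K, (3*0+1) mod 8) = rotl(K, 1) = 0xC2

0xC2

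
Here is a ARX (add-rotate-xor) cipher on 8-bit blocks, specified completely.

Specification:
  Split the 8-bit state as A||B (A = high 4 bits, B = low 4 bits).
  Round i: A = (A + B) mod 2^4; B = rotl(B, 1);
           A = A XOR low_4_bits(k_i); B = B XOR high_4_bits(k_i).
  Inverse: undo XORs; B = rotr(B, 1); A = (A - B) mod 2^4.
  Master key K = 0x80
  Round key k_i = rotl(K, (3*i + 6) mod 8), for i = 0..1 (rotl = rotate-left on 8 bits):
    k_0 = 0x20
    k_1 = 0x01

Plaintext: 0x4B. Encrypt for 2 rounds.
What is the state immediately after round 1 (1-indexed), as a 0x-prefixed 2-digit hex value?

0xF5

s_0 = plaintext = 0x4B
s_1 = Round(s_0, k_0) = 0xF5
s_2 = Round(s_1, k_1) = 0x5A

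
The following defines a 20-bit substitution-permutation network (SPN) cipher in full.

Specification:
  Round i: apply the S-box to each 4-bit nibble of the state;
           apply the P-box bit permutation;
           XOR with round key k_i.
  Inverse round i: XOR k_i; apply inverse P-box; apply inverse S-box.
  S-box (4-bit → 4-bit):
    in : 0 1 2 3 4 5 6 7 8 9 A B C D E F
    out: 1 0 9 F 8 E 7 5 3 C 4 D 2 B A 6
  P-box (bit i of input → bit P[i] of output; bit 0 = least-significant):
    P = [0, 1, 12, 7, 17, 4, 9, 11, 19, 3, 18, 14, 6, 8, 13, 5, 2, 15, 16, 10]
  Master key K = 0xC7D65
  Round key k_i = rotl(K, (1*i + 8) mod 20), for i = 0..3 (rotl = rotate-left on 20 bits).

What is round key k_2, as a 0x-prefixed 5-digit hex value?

0x5971F

K = 0xC7D65
k_0 = rotl(K, (1*0+8) mod 20) = rotl(K, 8) = 0xD65C7
k_1 = rotl(K, (1*1+8) mod 20) = rotl(K, 9) = 0xACB8F
k_2 = rotl(K, (1*2+8) mod 20) = rotl(K, 10) = 0x5971F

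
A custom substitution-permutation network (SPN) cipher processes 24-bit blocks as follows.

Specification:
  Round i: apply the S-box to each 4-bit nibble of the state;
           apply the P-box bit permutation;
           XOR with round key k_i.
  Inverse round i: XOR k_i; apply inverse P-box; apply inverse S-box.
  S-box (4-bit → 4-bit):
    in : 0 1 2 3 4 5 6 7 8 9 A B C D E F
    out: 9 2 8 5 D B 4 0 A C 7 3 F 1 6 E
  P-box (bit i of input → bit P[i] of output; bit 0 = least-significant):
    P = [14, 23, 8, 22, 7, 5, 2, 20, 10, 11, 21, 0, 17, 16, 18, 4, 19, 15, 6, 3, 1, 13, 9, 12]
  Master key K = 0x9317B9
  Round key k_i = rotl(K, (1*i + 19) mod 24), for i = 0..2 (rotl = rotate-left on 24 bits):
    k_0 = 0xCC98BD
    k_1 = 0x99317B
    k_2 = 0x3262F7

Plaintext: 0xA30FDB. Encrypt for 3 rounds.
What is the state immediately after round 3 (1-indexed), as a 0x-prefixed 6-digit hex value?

s_0 = plaintext = 0xA30FDB
s_1 = Round(s_0, k_0) = 0x66F26E
s_2 = Round(s_1, k_1) = 0x1C322E
s_3 = Round(s_2, k_2) = 0xACC3BE

0xACC3BE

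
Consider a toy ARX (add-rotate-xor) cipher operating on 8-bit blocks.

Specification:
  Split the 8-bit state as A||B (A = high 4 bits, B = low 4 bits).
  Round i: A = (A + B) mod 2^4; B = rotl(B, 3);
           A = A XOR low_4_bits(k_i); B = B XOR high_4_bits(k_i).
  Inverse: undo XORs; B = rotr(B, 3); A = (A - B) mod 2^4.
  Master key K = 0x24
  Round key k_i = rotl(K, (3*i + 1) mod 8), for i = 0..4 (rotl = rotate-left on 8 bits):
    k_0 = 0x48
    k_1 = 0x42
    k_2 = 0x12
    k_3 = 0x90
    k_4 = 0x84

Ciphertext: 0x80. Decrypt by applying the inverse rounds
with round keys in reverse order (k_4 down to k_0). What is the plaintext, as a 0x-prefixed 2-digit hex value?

0x19

s_0 = ciphertext = 0x80
s_1 = InvRound(s_0, k_4) = 0xB1
s_2 = InvRound(s_1, k_3) = 0xA1
s_3 = InvRound(s_2, k_2) = 0x80
s_4 = InvRound(s_3, k_1) = 0x28
s_5 = InvRound(s_4, k_0) = 0x19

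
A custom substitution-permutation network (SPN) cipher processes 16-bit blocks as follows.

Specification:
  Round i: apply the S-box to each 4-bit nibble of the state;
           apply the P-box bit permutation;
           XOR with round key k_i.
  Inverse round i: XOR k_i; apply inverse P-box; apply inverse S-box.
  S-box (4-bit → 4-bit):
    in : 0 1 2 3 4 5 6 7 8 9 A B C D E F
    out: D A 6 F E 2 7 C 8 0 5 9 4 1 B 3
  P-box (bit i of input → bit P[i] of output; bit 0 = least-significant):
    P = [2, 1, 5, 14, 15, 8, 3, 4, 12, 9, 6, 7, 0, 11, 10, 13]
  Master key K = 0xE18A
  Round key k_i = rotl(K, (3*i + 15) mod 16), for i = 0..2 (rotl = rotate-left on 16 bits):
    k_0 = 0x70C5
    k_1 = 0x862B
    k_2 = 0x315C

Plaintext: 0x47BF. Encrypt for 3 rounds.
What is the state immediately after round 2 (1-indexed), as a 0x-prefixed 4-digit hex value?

s_0 = plaintext = 0x47BF
s_1 = Round(s_0, k_0) = 0xDC13
s_2 = Round(s_1, k_1) = 0xC75C
s_3 = Round(s_2, k_2) = 0x34BC

0xC75C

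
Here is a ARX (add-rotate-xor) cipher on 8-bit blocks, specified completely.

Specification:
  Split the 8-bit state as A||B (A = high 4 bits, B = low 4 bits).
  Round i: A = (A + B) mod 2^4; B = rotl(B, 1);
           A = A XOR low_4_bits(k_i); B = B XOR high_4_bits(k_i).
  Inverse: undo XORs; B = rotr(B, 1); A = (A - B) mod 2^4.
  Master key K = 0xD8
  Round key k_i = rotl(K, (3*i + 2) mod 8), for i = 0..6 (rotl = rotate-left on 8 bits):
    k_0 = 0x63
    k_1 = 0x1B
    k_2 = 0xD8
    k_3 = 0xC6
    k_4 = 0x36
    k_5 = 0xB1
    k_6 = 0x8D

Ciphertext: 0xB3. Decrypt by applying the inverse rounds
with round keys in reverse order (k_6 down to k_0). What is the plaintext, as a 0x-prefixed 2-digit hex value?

0x80

s_0 = ciphertext = 0xB3
s_1 = InvRound(s_0, k_6) = 0x9D
s_2 = InvRound(s_1, k_5) = 0x53
s_3 = InvRound(s_2, k_4) = 0x30
s_4 = InvRound(s_3, k_3) = 0xF6
s_5 = InvRound(s_4, k_2) = 0xAD
s_6 = InvRound(s_5, k_1) = 0xB6
s_7 = InvRound(s_6, k_0) = 0x80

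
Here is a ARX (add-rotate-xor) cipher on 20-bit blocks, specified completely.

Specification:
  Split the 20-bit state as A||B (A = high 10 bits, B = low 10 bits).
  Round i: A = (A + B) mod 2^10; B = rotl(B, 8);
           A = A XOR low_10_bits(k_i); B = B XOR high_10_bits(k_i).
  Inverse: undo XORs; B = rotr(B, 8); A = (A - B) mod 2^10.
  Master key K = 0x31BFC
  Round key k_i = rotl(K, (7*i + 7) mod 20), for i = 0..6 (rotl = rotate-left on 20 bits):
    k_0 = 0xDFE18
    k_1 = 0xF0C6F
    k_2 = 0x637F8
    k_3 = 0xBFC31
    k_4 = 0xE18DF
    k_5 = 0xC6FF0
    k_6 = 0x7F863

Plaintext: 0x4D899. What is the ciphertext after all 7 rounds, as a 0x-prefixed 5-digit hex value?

0xAB41B

s_0 = plaintext = 0x4D899
s_1 = Round(s_0, k_0) = 0xF5E59
s_2 = Round(s_1, k_1) = 0x97E55
s_3 = Round(s_2, k_2) = 0xD3018
s_4 = Round(s_3, k_3) = 0xD56F9
s_5 = Round(s_4, k_4) = 0xA4638
s_6 = Round(s_5, k_5) = 0xCE795
s_7 = Round(s_6, k_6) = 0xAB41B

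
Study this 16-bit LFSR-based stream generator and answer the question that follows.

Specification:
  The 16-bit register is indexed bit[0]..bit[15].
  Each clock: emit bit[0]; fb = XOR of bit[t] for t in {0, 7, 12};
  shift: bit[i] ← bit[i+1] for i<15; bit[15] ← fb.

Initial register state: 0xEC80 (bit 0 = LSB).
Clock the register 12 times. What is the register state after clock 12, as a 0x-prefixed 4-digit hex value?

0x127E

reg_0 = 0xEC80
clock 1: out=0, reg = 0xF640
clock 2: out=0, reg = 0xFB20
clock 3: out=0, reg = 0xFD90
clock 4: out=0, reg = 0x7EC8
clock 5: out=0, reg = 0x3F64
clock 6: out=0, reg = 0x9FB2
clock 7: out=0, reg = 0x4FD9
clock 8: out=1, reg = 0x27EC
clock 9: out=0, reg = 0x93F6
clock 10: out=0, reg = 0x49FB
clock 11: out=1, reg = 0x24FD
clock 12: out=1, reg = 0x127E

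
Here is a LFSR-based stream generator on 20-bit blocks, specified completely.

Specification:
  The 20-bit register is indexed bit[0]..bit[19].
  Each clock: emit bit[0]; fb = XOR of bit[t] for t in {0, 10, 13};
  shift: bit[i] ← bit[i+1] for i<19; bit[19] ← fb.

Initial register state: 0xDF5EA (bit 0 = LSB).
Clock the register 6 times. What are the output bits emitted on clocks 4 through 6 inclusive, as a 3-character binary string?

reg_0 = 0xDF5EA
clock 1: out=0, reg = 0x6FAF5
clock 2: out=1, reg = 0x37D7A
clock 3: out=0, reg = 0x1BEBD
clock 4: out=1, reg = 0x8DF5E
clock 5: out=0, reg = 0xC6FAF
clock 6: out=1, reg = 0xE37D7

101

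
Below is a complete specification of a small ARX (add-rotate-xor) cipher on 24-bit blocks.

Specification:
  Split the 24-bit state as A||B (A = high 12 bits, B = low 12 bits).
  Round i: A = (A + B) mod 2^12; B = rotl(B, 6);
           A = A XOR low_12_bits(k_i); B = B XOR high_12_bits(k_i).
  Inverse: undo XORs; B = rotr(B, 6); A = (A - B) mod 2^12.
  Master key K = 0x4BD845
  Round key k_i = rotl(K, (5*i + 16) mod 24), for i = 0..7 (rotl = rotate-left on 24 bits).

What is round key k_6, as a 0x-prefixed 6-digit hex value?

K = 0x4BD845
k_0 = rotl(K, (5*0+16) mod 24) = rotl(K, 16) = 0x454BD8
k_1 = rotl(K, (5*1+16) mod 24) = rotl(K, 21) = 0xA97B08
k_2 = rotl(K, (5*2+16) mod 24) = rotl(K, 2) = 0x2F6115
k_3 = rotl(K, (5*3+16) mod 24) = rotl(K, 7) = 0xEC22A5
k_4 = rotl(K, (5*4+16) mod 24) = rotl(K, 12) = 0x8454BD
k_5 = rotl(K, (5*5+16) mod 24) = rotl(K, 17) = 0x8A97B0
k_6 = rotl(K, (5*6+16) mod 24) = rotl(K, 22) = 0x52F611

0x52F611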